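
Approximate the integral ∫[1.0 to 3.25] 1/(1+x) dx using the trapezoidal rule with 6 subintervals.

f(x) = 1/(1+x)
a = 1.0, b = 3.25, n = 6
h = (b - a)/n = 0.375000

Trapezoidal rule: (h/2)[f(x₀) + 2f(x₁) + 2f(x₂) + ... + f(xₙ)]

x_0 = 1.0000, f(x_0) = 0.500000, coefficient = 1
x_1 = 1.3750, f(x_1) = 0.421053, coefficient = 2
x_2 = 1.7500, f(x_2) = 0.363636, coefficient = 2
x_3 = 2.1250, f(x_3) = 0.320000, coefficient = 2
x_4 = 2.5000, f(x_4) = 0.285714, coefficient = 2
x_5 = 2.8750, f(x_5) = 0.258065, coefficient = 2
x_6 = 3.2500, f(x_6) = 0.235294, coefficient = 1

I ≈ (0.375000/2) × 4.032230 = 0.756043
Exact value: 0.753772
Error: 0.002271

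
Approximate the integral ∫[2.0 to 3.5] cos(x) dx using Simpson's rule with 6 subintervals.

f(x) = cos(x)
a = 2.0, b = 3.5, n = 6
h = (b - a)/n = 0.250000

Simpson's rule: (h/3)[f(x₀) + 4f(x₁) + 2f(x₂) + ... + f(xₙ)]

x_0 = 2.0000, f(x_0) = -0.416147, coefficient = 1
x_1 = 2.2500, f(x_1) = -0.628174, coefficient = 4
x_2 = 2.5000, f(x_2) = -0.801144, coefficient = 2
x_3 = 2.7500, f(x_3) = -0.924302, coefficient = 4
x_4 = 3.0000, f(x_4) = -0.989992, coefficient = 2
x_5 = 3.2500, f(x_5) = -0.994130, coefficient = 4
x_6 = 3.5000, f(x_6) = -0.936457, coefficient = 1

I ≈ (0.250000/3) × -15.121298 = -1.260108
Exact value: -1.260081
Error: 0.000028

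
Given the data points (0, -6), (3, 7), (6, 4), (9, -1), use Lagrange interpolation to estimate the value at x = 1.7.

Lagrange interpolation formula:
P(x) = Σ yᵢ × Lᵢ(x)
where Lᵢ(x) = Π_{j≠i} (x - xⱼ)/(xᵢ - xⱼ)

L_0(1.7) = (1.7 - 3)/(0 - 3) × (1.7 - 6)/(0 - 6) × (1.7 - 9)/(0 - 9) = 0.251895
L_1(1.7) = (1.7 - 0)/(3 - 0) × (1.7 - 6)/(3 - 6) × (1.7 - 9)/(3 - 9) = 0.988204
L_2(1.7) = (1.7 - 0)/(6 - 0) × (1.7 - 3)/(6 - 3) × (1.7 - 9)/(6 - 9) = -0.298759
L_3(1.7) = (1.7 - 0)/(9 - 0) × (1.7 - 3)/(9 - 3) × (1.7 - 6)/(9 - 6) = 0.058660

P(1.7) = (-6)×L_0(1.7) + 7×L_1(1.7) + 4×L_2(1.7) + (-1)×L_3(1.7)
P(1.7) = 4.152358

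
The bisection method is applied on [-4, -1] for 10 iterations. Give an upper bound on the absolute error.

Bisection error bound: |error| ≤ (b-a)/2^n
|error| ≤ (-1 - (-4))/2^10 = 3/2^10
|error| ≤ 0.0029296875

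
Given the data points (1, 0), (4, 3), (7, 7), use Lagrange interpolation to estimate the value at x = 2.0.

Lagrange interpolation formula:
P(x) = Σ yᵢ × Lᵢ(x)
where Lᵢ(x) = Π_{j≠i} (x - xⱼ)/(xᵢ - xⱼ)

L_0(2.0) = (2.0 - 4)/(1 - 4) × (2.0 - 7)/(1 - 7) = 0.555556
L_1(2.0) = (2.0 - 1)/(4 - 1) × (2.0 - 7)/(4 - 7) = 0.555556
L_2(2.0) = (2.0 - 1)/(7 - 1) × (2.0 - 4)/(7 - 4) = -0.111111

P(2.0) = 0×L_0(2.0) + 3×L_1(2.0) + 7×L_2(2.0)
P(2.0) = 0.888889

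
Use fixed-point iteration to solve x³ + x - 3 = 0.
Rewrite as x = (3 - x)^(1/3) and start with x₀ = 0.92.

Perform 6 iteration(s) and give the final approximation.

Equation: x³ + x - 3 = 0
Fixed-point form: x = (3 - x)^(1/3)
x₀ = 0.92

x_1 = g(0.920000) = 1.276501
x_2 = g(1.276501) = 1.198957
x_3 = g(1.198957) = 1.216675
x_4 = g(1.216675) = 1.212672
x_5 = g(1.212672) = 1.213579
x_6 = g(1.213579) = 1.213374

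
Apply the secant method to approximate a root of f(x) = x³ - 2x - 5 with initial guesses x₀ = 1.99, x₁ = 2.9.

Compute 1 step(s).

f(x) = x³ - 2x - 5
x₀ = 1.99, x₁ = 2.9

Secant formula: x_{n+1} = x_n - f(x_n)(x_n - x_{n-1})/(f(x_n) - f(x_{n-1}))

Iteration 1:
  f(1.990000) = -1.099401
  f(2.900000) = 13.589000
  x_2 = 2.900000 - 13.589000×(2.900000 - 1.990000)/(13.589000 - (-1.099401))
       = 2.058112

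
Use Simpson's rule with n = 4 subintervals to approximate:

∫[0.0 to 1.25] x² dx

f(x) = x²
a = 0.0, b = 1.25, n = 4
h = (b - a)/n = 0.312500

Simpson's rule: (h/3)[f(x₀) + 4f(x₁) + 2f(x₂) + ... + f(xₙ)]

x_0 = 0.0000, f(x_0) = 0.000000, coefficient = 1
x_1 = 0.3125, f(x_1) = 0.097656, coefficient = 4
x_2 = 0.6250, f(x_2) = 0.390625, coefficient = 2
x_3 = 0.9375, f(x_3) = 0.878906, coefficient = 4
x_4 = 1.2500, f(x_4) = 1.562500, coefficient = 1

I ≈ (0.312500/3) × 6.250000 = 0.651042
Exact value: 0.651042
Error: 0.000000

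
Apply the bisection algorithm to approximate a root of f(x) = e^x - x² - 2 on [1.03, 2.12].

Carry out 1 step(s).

f(x) = e^x - x² - 2
Initial interval: [1.03, 2.12]

Iteration 1:
  c_1 = (1.030000 + 2.120000)/2 = 1.575000
  f(c_1) = f(1.575000) = 0.350117
  f(a) × f(c) < 0, new interval: [1.030000, 1.575000]

After 1 iteration(s), the approximation is c_1 = 1.575000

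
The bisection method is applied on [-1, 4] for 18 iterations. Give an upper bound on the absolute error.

Bisection error bound: |error| ≤ (b-a)/2^n
|error| ≤ (4 - (-1))/2^18 = 5/2^18
|error| ≤ 0.0000190735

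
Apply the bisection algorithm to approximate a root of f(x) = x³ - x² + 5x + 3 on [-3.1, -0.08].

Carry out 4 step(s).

f(x) = x³ - x² + 5x + 3
Initial interval: [-3.1, -0.08]

Iteration 1:
  c_1 = (-3.100000 + (-0.080000))/2 = -1.590000
  f(c_1) = f(-1.590000) = -11.497779
  f(a) × f(c) ≥ 0, new interval: [-1.590000, -0.080000]
Iteration 2:
  c_2 = (-1.590000 + (-0.080000))/2 = -0.835000
  f(c_2) = f(-0.835000) = -2.454408
  f(a) × f(c) ≥ 0, new interval: [-0.835000, -0.080000]
Iteration 3:
  c_3 = (-0.835000 + (-0.080000))/2 = -0.457500
  f(c_3) = f(-0.457500) = 0.407436
  f(a) × f(c) < 0, new interval: [-0.835000, -0.457500]
Iteration 4:
  c_4 = (-0.835000 + (-0.457500))/2 = -0.646250
  f(c_4) = f(-0.646250) = -0.918788
  f(a) × f(c) ≥ 0, new interval: [-0.646250, -0.457500]

After 4 iteration(s), the approximation is c_4 = -0.646250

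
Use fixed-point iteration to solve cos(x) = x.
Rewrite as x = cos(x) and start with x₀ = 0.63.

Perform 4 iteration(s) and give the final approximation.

Equation: cos(x) = x
Fixed-point form: x = cos(x)
x₀ = 0.63

x_1 = g(0.630000) = 0.808028
x_2 = g(0.808028) = 0.690926
x_3 = g(0.690926) = 0.770656
x_4 = g(0.770656) = 0.717454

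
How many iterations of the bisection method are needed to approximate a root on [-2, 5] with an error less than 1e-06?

We need (b-a)/2^n ≤ 1e-06
(5 - (-2))/2^n ≤ 1e-06
7/2^n ≤ 1e-06
2^n ≥ 7000000
n ≥ log₂(7000000) = 22.74
n ≥ 23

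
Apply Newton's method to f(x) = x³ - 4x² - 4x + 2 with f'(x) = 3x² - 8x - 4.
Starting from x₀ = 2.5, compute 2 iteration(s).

f(x) = x³ - 4x² - 4x + 2
f'(x) = 3x² - 8x - 4
x₀ = 2.5

Newton-Raphson formula: x_{n+1} = x_n - f(x_n)/f'(x_n)

Iteration 1:
  f(2.500000) = -17.375000
  f'(2.500000) = -5.250000
  x_1 = 2.500000 - (-17.375000)/(-5.250000) = -0.809524
Iteration 2:
  f(-0.809524) = 2.086276
  f'(-0.809524) = 4.442177
  x_2 = -0.809524 - 2.086276/4.442177 = -1.279175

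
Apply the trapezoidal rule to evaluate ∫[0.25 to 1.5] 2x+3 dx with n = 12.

f(x) = 2x+3
a = 0.25, b = 1.5, n = 12
h = (b - a)/n = 0.104167

Trapezoidal rule: (h/2)[f(x₀) + 2f(x₁) + 2f(x₂) + ... + f(xₙ)]

x_0 = 0.2500, f(x_0) = 3.500000, coefficient = 1
x_1 = 0.3542, f(x_1) = 3.708333, coefficient = 2
x_2 = 0.4583, f(x_2) = 3.916667, coefficient = 2
x_3 = 0.5625, f(x_3) = 4.125000, coefficient = 2
x_4 = 0.6667, f(x_4) = 4.333333, coefficient = 2
x_5 = 0.7708, f(x_5) = 4.541667, coefficient = 2
x_6 = 0.8750, f(x_6) = 4.750000, coefficient = 2
x_7 = 0.9792, f(x_7) = 4.958333, coefficient = 2
x_8 = 1.0833, f(x_8) = 5.166667, coefficient = 2
x_9 = 1.1875, f(x_9) = 5.375000, coefficient = 2
x_10 = 1.2917, f(x_10) = 5.583333, coefficient = 2
x_11 = 1.3958, f(x_11) = 5.791667, coefficient = 2
x_12 = 1.5000, f(x_12) = 6.000000, coefficient = 1

I ≈ (0.104167/2) × 114.000000 = 5.937500
Exact value: 5.937500
Error: 0.000000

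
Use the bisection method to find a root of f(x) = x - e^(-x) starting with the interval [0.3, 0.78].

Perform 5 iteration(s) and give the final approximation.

f(x) = x - e^(-x)
Initial interval: [0.3, 0.78]

Iteration 1:
  c_1 = (0.300000 + 0.780000)/2 = 0.540000
  f(c_1) = f(0.540000) = -0.042748
  f(a) × f(c) ≥ 0, new interval: [0.540000, 0.780000]
Iteration 2:
  c_2 = (0.540000 + 0.780000)/2 = 0.660000
  f(c_2) = f(0.660000) = 0.143149
  f(a) × f(c) < 0, new interval: [0.540000, 0.660000]
Iteration 3:
  c_3 = (0.540000 + 0.660000)/2 = 0.600000
  f(c_3) = f(0.600000) = 0.051188
  f(a) × f(c) < 0, new interval: [0.540000, 0.600000]
Iteration 4:
  c_4 = (0.540000 + 0.600000)/2 = 0.570000
  f(c_4) = f(0.570000) = 0.004475
  f(a) × f(c) < 0, new interval: [0.540000, 0.570000]
Iteration 5:
  c_5 = (0.540000 + 0.570000)/2 = 0.555000
  f(c_5) = f(0.555000) = -0.019072
  f(a) × f(c) ≥ 0, new interval: [0.555000, 0.570000]

After 5 iteration(s), the approximation is c_5 = 0.555000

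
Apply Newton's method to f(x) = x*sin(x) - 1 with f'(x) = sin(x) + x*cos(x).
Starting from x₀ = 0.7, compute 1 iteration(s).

f(x) = x*sin(x) - 1
f'(x) = sin(x) + x*cos(x)
x₀ = 0.7

Newton-Raphson formula: x_{n+1} = x_n - f(x_n)/f'(x_n)

Iteration 1:
  f(0.700000) = -0.549048
  f'(0.700000) = 1.179607
  x_1 = 0.700000 - (-0.549048)/1.179607 = 1.165450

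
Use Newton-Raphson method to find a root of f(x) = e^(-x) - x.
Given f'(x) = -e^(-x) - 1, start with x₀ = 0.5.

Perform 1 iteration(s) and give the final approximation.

f(x) = e^(-x) - x
f'(x) = -e^(-x) - 1
x₀ = 0.5

Newton-Raphson formula: x_{n+1} = x_n - f(x_n)/f'(x_n)

Iteration 1:
  f(0.500000) = 0.106531
  f'(0.500000) = -1.606531
  x_1 = 0.500000 - 0.106531/(-1.606531) = 0.566311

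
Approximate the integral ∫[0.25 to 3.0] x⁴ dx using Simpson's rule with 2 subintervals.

f(x) = x⁴
a = 0.25, b = 3.0, n = 2
h = (b - a)/n = 1.375000

Simpson's rule: (h/3)[f(x₀) + 4f(x₁) + 2f(x₂) + ... + f(xₙ)]

x_0 = 0.2500, f(x_0) = 0.003906, coefficient = 1
x_1 = 1.6250, f(x_1) = 6.972900, coefficient = 4
x_2 = 3.0000, f(x_2) = 81.000000, coefficient = 1

I ≈ (1.375000/3) × 108.895508 = 49.910441
Exact value: 48.599805
Error: 1.310636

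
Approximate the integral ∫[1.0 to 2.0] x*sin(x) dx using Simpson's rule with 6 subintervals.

f(x) = x*sin(x)
a = 1.0, b = 2.0, n = 6
h = (b - a)/n = 0.166667

Simpson's rule: (h/3)[f(x₀) + 4f(x₁) + 2f(x₂) + ... + f(xₙ)]

x_0 = 1.0000, f(x_0) = 0.841471, coefficient = 1
x_1 = 1.1667, f(x_1) = 1.072686, coefficient = 4
x_2 = 1.3333, f(x_2) = 1.295917, coefficient = 2
x_3 = 1.5000, f(x_3) = 1.496242, coefficient = 4
x_4 = 1.6667, f(x_4) = 1.659013, coefficient = 2
x_5 = 1.8333, f(x_5) = 1.770514, coefficient = 4
x_6 = 2.0000, f(x_6) = 1.818595, coefficient = 1

I ≈ (0.166667/3) × 25.927694 = 1.440427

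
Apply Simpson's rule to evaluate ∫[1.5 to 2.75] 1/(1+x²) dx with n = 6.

f(x) = 1/(1+x²)
a = 1.5, b = 2.75, n = 6
h = (b - a)/n = 0.208333

Simpson's rule: (h/3)[f(x₀) + 4f(x₁) + 2f(x₂) + ... + f(xₙ)]

x_0 = 1.5000, f(x_0) = 0.307692, coefficient = 1
x_1 = 1.7083, f(x_1) = 0.255206, coefficient = 4
x_2 = 1.9167, f(x_2) = 0.213967, coefficient = 2
x_3 = 2.1250, f(x_3) = 0.181303, coefficient = 4
x_4 = 2.3333, f(x_4) = 0.155172, coefficient = 2
x_5 = 2.5417, f(x_5) = 0.134047, coefficient = 4
x_6 = 2.7500, f(x_6) = 0.116788, coefficient = 1

I ≈ (0.208333/3) × 3.444985 = 0.239235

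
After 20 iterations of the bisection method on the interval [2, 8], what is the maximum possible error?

Bisection error bound: |error| ≤ (b-a)/2^n
|error| ≤ (8 - 2)/2^20 = 6/2^20
|error| ≤ 0.0000057220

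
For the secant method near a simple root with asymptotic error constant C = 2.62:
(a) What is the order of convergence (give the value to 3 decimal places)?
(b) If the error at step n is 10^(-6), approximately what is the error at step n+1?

(a) Secant method has superlinear convergence with order φ = (1+√5)/2 ≈ 1.618.
    This means |e_{n+1}| ≈ C|e_n|^1.618.

(b) With |e_n| = 10^(-6) and C = 2.62:
    |e_{n+1}| ≈ 2.62 × (10^(-6))^1.618 = 2.62 × 10^(-9.71)

(a) ≈ 1.618 (golden ratio); (b) |e_{n+1}| ≈ 5.130e-10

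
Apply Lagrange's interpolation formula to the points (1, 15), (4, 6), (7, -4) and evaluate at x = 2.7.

Lagrange interpolation formula:
P(x) = Σ yᵢ × Lᵢ(x)
where Lᵢ(x) = Π_{j≠i} (x - xⱼ)/(xᵢ - xⱼ)

L_0(2.7) = (2.7 - 4)/(1 - 4) × (2.7 - 7)/(1 - 7) = 0.310556
L_1(2.7) = (2.7 - 1)/(4 - 1) × (2.7 - 7)/(4 - 7) = 0.812222
L_2(2.7) = (2.7 - 1)/(7 - 1) × (2.7 - 4)/(7 - 4) = -0.122778

P(2.7) = 15×L_0(2.7) + 6×L_1(2.7) + (-4)×L_2(2.7)
P(2.7) = 10.022778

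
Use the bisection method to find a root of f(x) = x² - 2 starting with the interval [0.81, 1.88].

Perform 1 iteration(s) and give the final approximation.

f(x) = x² - 2
Initial interval: [0.81, 1.88]

Iteration 1:
  c_1 = (0.810000 + 1.880000)/2 = 1.345000
  f(c_1) = f(1.345000) = -0.190975
  f(a) × f(c) ≥ 0, new interval: [1.345000, 1.880000]

After 1 iteration(s), the approximation is c_1 = 1.345000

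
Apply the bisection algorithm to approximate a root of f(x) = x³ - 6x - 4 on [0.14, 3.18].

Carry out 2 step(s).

f(x) = x³ - 6x - 4
Initial interval: [0.14, 3.18]

Iteration 1:
  c_1 = (0.140000 + 3.180000)/2 = 1.660000
  f(c_1) = f(1.660000) = -9.385704
  f(a) × f(c) ≥ 0, new interval: [1.660000, 3.180000]
Iteration 2:
  c_2 = (1.660000 + 3.180000)/2 = 2.420000
  f(c_2) = f(2.420000) = -4.347512
  f(a) × f(c) ≥ 0, new interval: [2.420000, 3.180000]

After 2 iteration(s), the approximation is c_2 = 2.420000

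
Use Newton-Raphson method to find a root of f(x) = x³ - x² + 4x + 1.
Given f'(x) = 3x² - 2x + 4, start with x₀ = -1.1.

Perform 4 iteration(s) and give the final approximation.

f(x) = x³ - x² + 4x + 1
f'(x) = 3x² - 2x + 4
x₀ = -1.1

Newton-Raphson formula: x_{n+1} = x_n - f(x_n)/f'(x_n)

Iteration 1:
  f(-1.100000) = -5.941000
  f'(-1.100000) = 9.830000
  x_1 = -1.100000 - (-5.941000)/9.830000 = -0.495626
Iteration 2:
  f(-0.495626) = -1.349895
  f'(-0.495626) = 5.728186
  x_2 = -0.495626 - (-1.349895)/5.728186 = -0.259967
Iteration 3:
  f(-0.259967) = -0.125021
  f'(-0.259967) = 4.722683
  x_3 = -0.259967 - (-0.125021)/4.722683 = -0.233495
Iteration 4:
  f(-0.233495) = -0.001229
  f'(-0.233495) = 4.630549
  x_4 = -0.233495 - (-0.001229)/4.630549 = -0.233229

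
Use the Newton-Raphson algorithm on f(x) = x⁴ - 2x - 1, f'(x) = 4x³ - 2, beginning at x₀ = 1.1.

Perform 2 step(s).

f(x) = x⁴ - 2x - 1
f'(x) = 4x³ - 2
x₀ = 1.1

Newton-Raphson formula: x_{n+1} = x_n - f(x_n)/f'(x_n)

Iteration 1:
  f(1.100000) = -1.735900
  f'(1.100000) = 3.324000
  x_1 = 1.100000 - (-1.735900)/3.324000 = 1.622232
Iteration 2:
  f(1.622232) = 2.681051
  f'(1.622232) = 15.076509
  x_2 = 1.622232 - 2.681051/15.076509 = 1.444403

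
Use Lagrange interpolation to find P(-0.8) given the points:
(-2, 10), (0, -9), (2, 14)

Lagrange interpolation formula:
P(x) = Σ yᵢ × Lᵢ(x)
where Lᵢ(x) = Π_{j≠i} (x - xⱼ)/(xᵢ - xⱼ)

L_0(-0.8) = (-0.8 - 0)/(-2 - 0) × (-0.8 - 2)/(-2 - 2) = 0.280000
L_1(-0.8) = (-0.8 - (-2))/(0 - (-2)) × (-0.8 - 2)/(0 - 2) = 0.840000
L_2(-0.8) = (-0.8 - (-2))/(2 - (-2)) × (-0.8 - 0)/(2 - 0) = -0.120000

P(-0.8) = 10×L_0(-0.8) + (-9)×L_1(-0.8) + 14×L_2(-0.8)
P(-0.8) = -6.440000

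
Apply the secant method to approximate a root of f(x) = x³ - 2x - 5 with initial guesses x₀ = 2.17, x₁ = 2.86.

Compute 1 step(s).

f(x) = x³ - 2x - 5
x₀ = 2.17, x₁ = 2.86

Secant formula: x_{n+1} = x_n - f(x_n)(x_n - x_{n-1})/(f(x_n) - f(x_{n-1}))

Iteration 1:
  f(2.170000) = 0.878313
  f(2.860000) = 12.673656
  x_2 = 2.860000 - 12.673656×(2.860000 - 2.170000)/(12.673656 - 0.878313)
       = 2.118621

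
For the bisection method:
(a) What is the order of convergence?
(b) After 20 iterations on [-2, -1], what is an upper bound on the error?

(a) Bisection has linear (order 1) convergence; the error is halved each step.

(b) Error bound = (b-a)/2^n = (-1 - (-2))/2^{20}
    = 1/2^{20}

(a) 1 (linear); (b) error ≤ 9.54e-07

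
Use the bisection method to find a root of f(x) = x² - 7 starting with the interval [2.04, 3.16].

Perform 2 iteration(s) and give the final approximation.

f(x) = x² - 7
Initial interval: [2.04, 3.16]

Iteration 1:
  c_1 = (2.040000 + 3.160000)/2 = 2.600000
  f(c_1) = f(2.600000) = -0.240000
  f(a) × f(c) ≥ 0, new interval: [2.600000, 3.160000]
Iteration 2:
  c_2 = (2.600000 + 3.160000)/2 = 2.880000
  f(c_2) = f(2.880000) = 1.294400
  f(a) × f(c) < 0, new interval: [2.600000, 2.880000]

After 2 iteration(s), the approximation is c_2 = 2.880000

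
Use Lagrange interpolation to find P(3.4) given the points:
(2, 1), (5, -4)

Lagrange interpolation formula:
P(x) = Σ yᵢ × Lᵢ(x)
where Lᵢ(x) = Π_{j≠i} (x - xⱼ)/(xᵢ - xⱼ)

L_0(3.4) = (3.4 - 5)/(2 - 5) = 0.533333
L_1(3.4) = (3.4 - 2)/(5 - 2) = 0.466667

P(3.4) = 1×L_0(3.4) + (-4)×L_1(3.4)
P(3.4) = -1.333333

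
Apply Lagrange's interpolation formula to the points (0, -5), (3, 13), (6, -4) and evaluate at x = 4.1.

Lagrange interpolation formula:
P(x) = Σ yᵢ × Lᵢ(x)
where Lᵢ(x) = Π_{j≠i} (x - xⱼ)/(xᵢ - xⱼ)

L_0(4.1) = (4.1 - 3)/(0 - 3) × (4.1 - 6)/(0 - 6) = -0.116111
L_1(4.1) = (4.1 - 0)/(3 - 0) × (4.1 - 6)/(3 - 6) = 0.865556
L_2(4.1) = (4.1 - 0)/(6 - 0) × (4.1 - 3)/(6 - 3) = 0.250556

P(4.1) = (-5)×L_0(4.1) + 13×L_1(4.1) + (-4)×L_2(4.1)
P(4.1) = 10.830556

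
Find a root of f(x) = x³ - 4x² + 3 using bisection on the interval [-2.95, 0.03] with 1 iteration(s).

f(x) = x³ - 4x² + 3
Initial interval: [-2.95, 0.03]

Iteration 1:
  c_1 = (-2.950000 + 0.030000)/2 = -1.460000
  f(c_1) = f(-1.460000) = -8.638536
  f(a) × f(c) ≥ 0, new interval: [-1.460000, 0.030000]

After 1 iteration(s), the approximation is c_1 = -1.460000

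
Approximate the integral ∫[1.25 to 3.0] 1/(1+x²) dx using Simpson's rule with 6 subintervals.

f(x) = 1/(1+x²)
a = 1.25, b = 3.0, n = 6
h = (b - a)/n = 0.291667

Simpson's rule: (h/3)[f(x₀) + 4f(x₁) + 2f(x₂) + ... + f(xₙ)]

x_0 = 1.2500, f(x_0) = 0.390244, coefficient = 1
x_1 = 1.5417, f(x_1) = 0.296144, coefficient = 4
x_2 = 1.8333, f(x_2) = 0.229299, coefficient = 2
x_3 = 2.1250, f(x_3) = 0.181303, coefficient = 4
x_4 = 2.4167, f(x_4) = 0.146193, coefficient = 2
x_5 = 2.7083, f(x_5) = 0.119975, coefficient = 4
x_6 = 3.0000, f(x_6) = 0.100000, coefficient = 1

I ≈ (0.291667/3) × 3.630917 = 0.353006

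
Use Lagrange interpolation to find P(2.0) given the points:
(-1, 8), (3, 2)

Lagrange interpolation formula:
P(x) = Σ yᵢ × Lᵢ(x)
where Lᵢ(x) = Π_{j≠i} (x - xⱼ)/(xᵢ - xⱼ)

L_0(2.0) = (2.0 - 3)/(-1 - 3) = 0.250000
L_1(2.0) = (2.0 - (-1))/(3 - (-1)) = 0.750000

P(2.0) = 8×L_0(2.0) + 2×L_1(2.0)
P(2.0) = 3.500000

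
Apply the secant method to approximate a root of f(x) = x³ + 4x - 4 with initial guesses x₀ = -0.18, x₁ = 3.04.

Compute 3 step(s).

f(x) = x³ + 4x - 4
x₀ = -0.18, x₁ = 3.04

Secant formula: x_{n+1} = x_n - f(x_n)(x_n - x_{n-1})/(f(x_n) - f(x_{n-1}))

Iteration 1:
  f(-0.180000) = -4.725832
  f(3.040000) = 36.254464
  x_2 = 3.040000 - 36.254464×(3.040000 - (-0.180000))/(36.254464 - (-4.725832))
       = 0.191329
Iteration 2:
  f(3.040000) = 36.254464
  f(0.191329) = -3.227679
  x_3 = 0.191329 - (-3.227679)×(0.191329 - 3.040000)/(-3.227679 - 36.254464)
       = 0.424209
Iteration 3:
  f(0.191329) = -3.227679
  f(0.424209) = -2.226826
  x_4 = 0.424209 - (-2.226826)×(0.424209 - 0.191329)/(-2.226826 - (-3.227679))
       = 0.942350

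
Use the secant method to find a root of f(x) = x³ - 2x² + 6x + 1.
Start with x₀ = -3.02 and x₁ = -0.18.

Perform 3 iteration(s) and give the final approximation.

f(x) = x³ - 2x² + 6x + 1
x₀ = -3.02, x₁ = -0.18

Secant formula: x_{n+1} = x_n - f(x_n)(x_n - x_{n-1})/(f(x_n) - f(x_{n-1}))

Iteration 1:
  f(-3.020000) = -62.904408
  f(-0.180000) = -0.150632
  x_2 = -0.180000 - (-0.150632)×(-0.180000 - (-3.020000))/(-0.150632 - (-62.904408))
       = -0.173183
Iteration 2:
  f(-0.180000) = -0.150632
  f(-0.173183) = -0.104277
  x_3 = -0.173183 - (-0.104277)×(-0.173183 - (-0.180000))/(-0.104277 - (-0.150632))
       = -0.157848
Iteration 3:
  f(-0.173183) = -0.104277
  f(-0.157848) = -0.000853
  x_4 = -0.157848 - (-0.000853)×(-0.157848 - (-0.173183))/(-0.000853 - (-0.104277))
       = -0.157722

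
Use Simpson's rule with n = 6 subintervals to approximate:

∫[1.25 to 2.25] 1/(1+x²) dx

f(x) = 1/(1+x²)
a = 1.25, b = 2.25, n = 6
h = (b - a)/n = 0.166667

Simpson's rule: (h/3)[f(x₀) + 4f(x₁) + 2f(x₂) + ... + f(xₙ)]

x_0 = 1.2500, f(x_0) = 0.390244, coefficient = 1
x_1 = 1.4167, f(x_1) = 0.332564, coefficient = 4
x_2 = 1.5833, f(x_2) = 0.285149, coefficient = 2
x_3 = 1.7500, f(x_3) = 0.246154, coefficient = 4
x_4 = 1.9167, f(x_4) = 0.213967, coefficient = 2
x_5 = 2.0833, f(x_5) = 0.187256, coefficient = 4
x_6 = 2.2500, f(x_6) = 0.164948, coefficient = 1

I ≈ (0.166667/3) × 4.617318 = 0.256518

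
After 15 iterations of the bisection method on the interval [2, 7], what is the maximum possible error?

Bisection error bound: |error| ≤ (b-a)/2^n
|error| ≤ (7 - 2)/2^15 = 5/2^15
|error| ≤ 0.0001525879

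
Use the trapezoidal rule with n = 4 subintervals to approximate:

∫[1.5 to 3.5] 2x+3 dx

f(x) = 2x+3
a = 1.5, b = 3.5, n = 4
h = (b - a)/n = 0.500000

Trapezoidal rule: (h/2)[f(x₀) + 2f(x₁) + 2f(x₂) + ... + f(xₙ)]

x_0 = 1.5000, f(x_0) = 6.000000, coefficient = 1
x_1 = 2.0000, f(x_1) = 7.000000, coefficient = 2
x_2 = 2.5000, f(x_2) = 8.000000, coefficient = 2
x_3 = 3.0000, f(x_3) = 9.000000, coefficient = 2
x_4 = 3.5000, f(x_4) = 10.000000, coefficient = 1

I ≈ (0.500000/2) × 64.000000 = 16.000000
Exact value: 16.000000
Error: 0.000000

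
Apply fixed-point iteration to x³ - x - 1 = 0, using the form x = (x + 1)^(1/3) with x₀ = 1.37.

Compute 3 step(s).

Equation: x³ - x - 1 = 0
Fixed-point form: x = (x + 1)^(1/3)
x₀ = 1.37

x_1 = g(1.370000) = 1.333264
x_2 = g(1.333264) = 1.326339
x_3 = g(1.326339) = 1.325026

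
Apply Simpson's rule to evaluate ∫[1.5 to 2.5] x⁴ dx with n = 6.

f(x) = x⁴
a = 1.5, b = 2.5, n = 6
h = (b - a)/n = 0.166667

Simpson's rule: (h/3)[f(x₀) + 4f(x₁) + 2f(x₂) + ... + f(xₙ)]

x_0 = 1.5000, f(x_0) = 5.062500, coefficient = 1
x_1 = 1.6667, f(x_1) = 7.716049, coefficient = 4
x_2 = 1.8333, f(x_2) = 11.297068, coefficient = 2
x_3 = 2.0000, f(x_3) = 16.000000, coefficient = 4
x_4 = 2.1667, f(x_4) = 22.037809, coefficient = 2
x_5 = 2.3333, f(x_5) = 29.641975, coefficient = 4
x_6 = 2.5000, f(x_6) = 39.062500, coefficient = 1

I ≈ (0.166667/3) × 324.226852 = 18.012603
Exact value: 18.012500
Error: 0.000103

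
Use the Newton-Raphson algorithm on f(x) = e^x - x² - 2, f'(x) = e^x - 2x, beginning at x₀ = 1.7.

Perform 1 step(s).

f(x) = e^x - x² - 2
f'(x) = e^x - 2x
x₀ = 1.7

Newton-Raphson formula: x_{n+1} = x_n - f(x_n)/f'(x_n)

Iteration 1:
  f(1.700000) = 0.583947
  f'(1.700000) = 2.073947
  x_1 = 1.700000 - 0.583947/2.073947 = 1.418437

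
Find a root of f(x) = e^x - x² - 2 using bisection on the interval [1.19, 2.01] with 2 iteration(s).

f(x) = e^x - x² - 2
Initial interval: [1.19, 2.01]

Iteration 1:
  c_1 = (1.190000 + 2.010000)/2 = 1.600000
  f(c_1) = f(1.600000) = 0.393032
  f(a) × f(c) < 0, new interval: [1.190000, 1.600000]
Iteration 2:
  c_2 = (1.190000 + 1.600000)/2 = 1.395000
  f(c_2) = f(1.395000) = 0.088950
  f(a) × f(c) < 0, new interval: [1.190000, 1.395000]

After 2 iteration(s), the approximation is c_2 = 1.395000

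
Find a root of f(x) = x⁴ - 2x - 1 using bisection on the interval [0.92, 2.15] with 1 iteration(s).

f(x) = x⁴ - 2x - 1
Initial interval: [0.92, 2.15]

Iteration 1:
  c_1 = (0.920000 + 2.150000)/2 = 1.535000
  f(c_1) = f(1.535000) = 1.481796
  f(a) × f(c) < 0, new interval: [0.920000, 1.535000]

After 1 iteration(s), the approximation is c_1 = 1.535000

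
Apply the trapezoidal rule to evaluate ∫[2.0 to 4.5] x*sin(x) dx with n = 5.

f(x) = x*sin(x)
a = 2.0, b = 4.5, n = 5
h = (b - a)/n = 0.500000

Trapezoidal rule: (h/2)[f(x₀) + 2f(x₁) + 2f(x₂) + ... + f(xₙ)]

x_0 = 2.0000, f(x_0) = 1.818595, coefficient = 1
x_1 = 2.5000, f(x_1) = 1.496180, coefficient = 2
x_2 = 3.0000, f(x_2) = 0.423360, coefficient = 2
x_3 = 3.5000, f(x_3) = -1.227741, coefficient = 2
x_4 = 4.0000, f(x_4) = -3.027210, coefficient = 2
x_5 = 4.5000, f(x_5) = -4.398886, coefficient = 1

I ≈ (0.500000/2) × -7.251112 = -1.812778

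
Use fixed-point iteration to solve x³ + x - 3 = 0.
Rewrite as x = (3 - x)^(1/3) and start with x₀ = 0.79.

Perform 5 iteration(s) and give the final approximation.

Equation: x³ + x - 3 = 0
Fixed-point form: x = (3 - x)^(1/3)
x₀ = 0.79

x_1 = g(0.790000) = 1.302559
x_2 = g(1.302559) = 1.192884
x_3 = g(1.192884) = 1.218041
x_4 = g(1.218041) = 1.212363
x_5 = g(1.212363) = 1.213649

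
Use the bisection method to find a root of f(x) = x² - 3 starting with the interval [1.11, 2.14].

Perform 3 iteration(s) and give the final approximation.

f(x) = x² - 3
Initial interval: [1.11, 2.14]

Iteration 1:
  c_1 = (1.110000 + 2.140000)/2 = 1.625000
  f(c_1) = f(1.625000) = -0.359375
  f(a) × f(c) ≥ 0, new interval: [1.625000, 2.140000]
Iteration 2:
  c_2 = (1.625000 + 2.140000)/2 = 1.882500
  f(c_2) = f(1.882500) = 0.543806
  f(a) × f(c) < 0, new interval: [1.625000, 1.882500]
Iteration 3:
  c_3 = (1.625000 + 1.882500)/2 = 1.753750
  f(c_3) = f(1.753750) = 0.075639
  f(a) × f(c) < 0, new interval: [1.625000, 1.753750]

After 3 iteration(s), the approximation is c_3 = 1.753750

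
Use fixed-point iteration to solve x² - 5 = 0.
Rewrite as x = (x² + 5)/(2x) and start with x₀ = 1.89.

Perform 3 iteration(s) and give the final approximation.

Equation: x² - 5 = 0
Fixed-point form: x = (x² + 5)/(2x)
x₀ = 1.89

x_1 = g(1.890000) = 2.267751
x_2 = g(2.267751) = 2.236289
x_3 = g(2.236289) = 2.236068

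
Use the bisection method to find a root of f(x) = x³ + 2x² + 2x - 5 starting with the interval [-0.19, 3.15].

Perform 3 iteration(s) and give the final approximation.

f(x) = x³ + 2x² + 2x - 5
Initial interval: [-0.19, 3.15]

Iteration 1:
  c_1 = (-0.190000 + 3.150000)/2 = 1.480000
  f(c_1) = f(1.480000) = 5.582592
  f(a) × f(c) < 0, new interval: [-0.190000, 1.480000]
Iteration 2:
  c_2 = (-0.190000 + 1.480000)/2 = 0.645000
  f(c_2) = f(0.645000) = -2.609614
  f(a) × f(c) ≥ 0, new interval: [0.645000, 1.480000]
Iteration 3:
  c_3 = (0.645000 + 1.480000)/2 = 1.062500
  f(c_3) = f(1.062500) = 0.582275
  f(a) × f(c) < 0, new interval: [0.645000, 1.062500]

After 3 iteration(s), the approximation is c_3 = 1.062500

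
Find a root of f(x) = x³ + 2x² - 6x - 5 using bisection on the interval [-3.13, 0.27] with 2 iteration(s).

f(x) = x³ + 2x² - 6x - 5
Initial interval: [-3.13, 0.27]

Iteration 1:
  c_1 = (-3.130000 + 0.270000)/2 = -1.430000
  f(c_1) = f(-1.430000) = 4.745593
  f(a) × f(c) ≥ 0, new interval: [-1.430000, 0.270000]
Iteration 2:
  c_2 = (-1.430000 + 0.270000)/2 = -0.580000
  f(c_2) = f(-0.580000) = -1.042312
  f(a) × f(c) < 0, new interval: [-1.430000, -0.580000]

After 2 iteration(s), the approximation is c_2 = -0.580000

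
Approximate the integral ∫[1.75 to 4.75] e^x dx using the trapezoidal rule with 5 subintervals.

f(x) = e^x
a = 1.75, b = 4.75, n = 5
h = (b - a)/n = 0.600000

Trapezoidal rule: (h/2)[f(x₀) + 2f(x₁) + 2f(x₂) + ... + f(xₙ)]

x_0 = 1.7500, f(x_0) = 5.754603, coefficient = 1
x_1 = 2.3500, f(x_1) = 10.485570, coefficient = 2
x_2 = 2.9500, f(x_2) = 19.105954, coefficient = 2
x_3 = 3.5500, f(x_3) = 34.813317, coefficient = 2
x_4 = 4.1500, f(x_4) = 63.434000, coefficient = 2
x_5 = 4.7500, f(x_5) = 115.584285, coefficient = 1

I ≈ (0.600000/2) × 377.016570 = 113.104971
Exact value: 109.829682
Error: 3.275289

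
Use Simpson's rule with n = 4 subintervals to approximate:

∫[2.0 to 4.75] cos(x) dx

f(x) = cos(x)
a = 2.0, b = 4.75, n = 4
h = (b - a)/n = 0.687500

Simpson's rule: (h/3)[f(x₀) + 4f(x₁) + 2f(x₂) + ... + f(xₙ)]

x_0 = 2.0000, f(x_0) = -0.416147, coefficient = 1
x_1 = 2.6875, f(x_1) = -0.898659, coefficient = 4
x_2 = 3.3750, f(x_2) = -0.972884, coefficient = 2
x_3 = 4.0625, f(x_3) = -0.605098, coefficient = 4
x_4 = 4.7500, f(x_4) = 0.037602, coefficient = 1

I ≈ (0.687500/3) × -8.339342 = -1.911099
Exact value: -1.908590
Error: 0.002509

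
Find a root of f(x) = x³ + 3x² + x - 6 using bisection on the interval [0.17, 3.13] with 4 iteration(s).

f(x) = x³ + 3x² + x - 6
Initial interval: [0.17, 3.13]

Iteration 1:
  c_1 = (0.170000 + 3.130000)/2 = 1.650000
  f(c_1) = f(1.650000) = 8.309625
  f(a) × f(c) < 0, new interval: [0.170000, 1.650000]
Iteration 2:
  c_2 = (0.170000 + 1.650000)/2 = 0.910000
  f(c_2) = f(0.910000) = -1.852129
  f(a) × f(c) ≥ 0, new interval: [0.910000, 1.650000]
Iteration 3:
  c_3 = (0.910000 + 1.650000)/2 = 1.280000
  f(c_3) = f(1.280000) = 2.292352
  f(a) × f(c) < 0, new interval: [0.910000, 1.280000]
Iteration 4:
  c_4 = (0.910000 + 1.280000)/2 = 1.095000
  f(c_4) = f(1.095000) = 0.005007
  f(a) × f(c) < 0, new interval: [0.910000, 1.095000]

After 4 iteration(s), the approximation is c_4 = 1.095000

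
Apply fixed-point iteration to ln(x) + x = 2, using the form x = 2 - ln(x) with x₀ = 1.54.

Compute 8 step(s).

Equation: ln(x) + x = 2
Fixed-point form: x = 2 - ln(x)
x₀ = 1.54

x_1 = g(1.540000) = 1.568218
x_2 = g(1.568218) = 1.550060
x_3 = g(1.550060) = 1.561706
x_4 = g(1.561706) = 1.554221
x_5 = g(1.554221) = 1.559025
x_6 = g(1.559025) = 1.555939
x_7 = g(1.555939) = 1.557921
x_8 = g(1.557921) = 1.556648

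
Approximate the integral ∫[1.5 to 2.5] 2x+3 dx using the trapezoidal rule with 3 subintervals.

f(x) = 2x+3
a = 1.5, b = 2.5, n = 3
h = (b - a)/n = 0.333333

Trapezoidal rule: (h/2)[f(x₀) + 2f(x₁) + 2f(x₂) + ... + f(xₙ)]

x_0 = 1.5000, f(x_0) = 6.000000, coefficient = 1
x_1 = 1.8333, f(x_1) = 6.666667, coefficient = 2
x_2 = 2.1667, f(x_2) = 7.333333, coefficient = 2
x_3 = 2.5000, f(x_3) = 8.000000, coefficient = 1

I ≈ (0.333333/2) × 42.000000 = 7.000000
Exact value: 7.000000
Error: 0.000000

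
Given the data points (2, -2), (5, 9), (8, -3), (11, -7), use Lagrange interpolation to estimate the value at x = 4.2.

Lagrange interpolation formula:
P(x) = Σ yᵢ × Lᵢ(x)
where Lᵢ(x) = Π_{j≠i} (x - xⱼ)/(xᵢ - xⱼ)

L_0(4.2) = (4.2 - 5)/(2 - 5) × (4.2 - 8)/(2 - 8) × (4.2 - 11)/(2 - 11) = 0.127605
L_1(4.2) = (4.2 - 2)/(5 - 2) × (4.2 - 8)/(5 - 8) × (4.2 - 11)/(5 - 11) = 1.052741
L_2(4.2) = (4.2 - 2)/(8 - 2) × (4.2 - 5)/(8 - 5) × (4.2 - 11)/(8 - 11) = -0.221630
L_3(4.2) = (4.2 - 2)/(11 - 2) × (4.2 - 5)/(11 - 5) × (4.2 - 8)/(11 - 8) = 0.041284

P(4.2) = (-2)×L_0(4.2) + 9×L_1(4.2) + (-3)×L_2(4.2) + (-7)×L_3(4.2)
P(4.2) = 9.595358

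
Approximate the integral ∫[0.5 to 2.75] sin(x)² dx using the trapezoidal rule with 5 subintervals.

f(x) = sin(x)²
a = 0.5, b = 2.75, n = 5
h = (b - a)/n = 0.450000

Trapezoidal rule: (h/2)[f(x₀) + 2f(x₁) + 2f(x₂) + ... + f(xₙ)]

x_0 = 0.5000, f(x_0) = 0.229849, coefficient = 1
x_1 = 0.9500, f(x_1) = 0.661645, coefficient = 2
x_2 = 1.4000, f(x_2) = 0.971111, coefficient = 2
x_3 = 1.8500, f(x_3) = 0.924050, coefficient = 2
x_4 = 2.3000, f(x_4) = 0.556076, coefficient = 2
x_5 = 2.7500, f(x_5) = 0.145665, coefficient = 1

I ≈ (0.450000/2) × 6.601278 = 1.485288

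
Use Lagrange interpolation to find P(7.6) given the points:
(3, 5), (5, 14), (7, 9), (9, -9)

Lagrange interpolation formula:
P(x) = Σ yᵢ × Lᵢ(x)
where Lᵢ(x) = Π_{j≠i} (x - xⱼ)/(xᵢ - xⱼ)

L_0(7.6) = (7.6 - 5)/(3 - 5) × (7.6 - 7)/(3 - 7) × (7.6 - 9)/(3 - 9) = 0.045500
L_1(7.6) = (7.6 - 3)/(5 - 3) × (7.6 - 7)/(5 - 7) × (7.6 - 9)/(5 - 9) = -0.241500
L_2(7.6) = (7.6 - 3)/(7 - 3) × (7.6 - 5)/(7 - 5) × (7.6 - 9)/(7 - 9) = 1.046500
L_3(7.6) = (7.6 - 3)/(9 - 3) × (7.6 - 5)/(9 - 5) × (7.6 - 7)/(9 - 7) = 0.149500

P(7.6) = 5×L_0(7.6) + 14×L_1(7.6) + 9×L_2(7.6) + (-9)×L_3(7.6)
P(7.6) = 4.919500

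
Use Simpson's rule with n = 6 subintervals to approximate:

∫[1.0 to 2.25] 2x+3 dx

f(x) = 2x+3
a = 1.0, b = 2.25, n = 6
h = (b - a)/n = 0.208333

Simpson's rule: (h/3)[f(x₀) + 4f(x₁) + 2f(x₂) + ... + f(xₙ)]

x_0 = 1.0000, f(x_0) = 5.000000, coefficient = 1
x_1 = 1.2083, f(x_1) = 5.416667, coefficient = 4
x_2 = 1.4167, f(x_2) = 5.833333, coefficient = 2
x_3 = 1.6250, f(x_3) = 6.250000, coefficient = 4
x_4 = 1.8333, f(x_4) = 6.666667, coefficient = 2
x_5 = 2.0417, f(x_5) = 7.083333, coefficient = 4
x_6 = 2.2500, f(x_6) = 7.500000, coefficient = 1

I ≈ (0.208333/3) × 112.500000 = 7.812500
Exact value: 7.812500
Error: 0.000000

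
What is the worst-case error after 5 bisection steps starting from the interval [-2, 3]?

Bisection error bound: |error| ≤ (b-a)/2^n
|error| ≤ (3 - (-2))/2^5 = 5/2^5
|error| ≤ 0.1562500000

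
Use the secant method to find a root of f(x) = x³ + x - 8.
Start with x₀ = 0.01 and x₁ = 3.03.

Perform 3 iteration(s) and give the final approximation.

f(x) = x³ + x - 8
x₀ = 0.01, x₁ = 3.03

Secant formula: x_{n+1} = x_n - f(x_n)(x_n - x_{n-1})/(f(x_n) - f(x_{n-1}))

Iteration 1:
  f(0.010000) = -7.989999
  f(3.030000) = 22.848127
  x_2 = 3.030000 - 22.848127×(3.030000 - 0.010000)/(22.848127 - (-7.989999))
       = 0.792466
Iteration 2:
  f(3.030000) = 22.848127
  f(0.792466) = -6.709862
  x_3 = 0.792466 - (-6.709862)×(0.792466 - 3.030000)/(-6.709862 - 22.848127)
       = 1.300402
Iteration 3:
  f(0.792466) = -6.709862
  f(1.300402) = -4.500562
  x_4 = 1.300402 - (-4.500562)×(1.300402 - 0.792466)/(-4.500562 - (-6.709862))
       = 2.335115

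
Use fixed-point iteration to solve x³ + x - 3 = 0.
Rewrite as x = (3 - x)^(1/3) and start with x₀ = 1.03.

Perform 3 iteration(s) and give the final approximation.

Equation: x³ + x - 3 = 0
Fixed-point form: x = (3 - x)^(1/3)
x₀ = 1.03

x_1 = g(1.030000) = 1.253590
x_2 = g(1.253590) = 1.204247
x_3 = g(1.204247) = 1.215483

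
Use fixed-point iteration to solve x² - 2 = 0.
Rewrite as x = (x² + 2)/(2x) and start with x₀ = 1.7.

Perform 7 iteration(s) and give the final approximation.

Equation: x² - 2 = 0
Fixed-point form: x = (x² + 2)/(2x)
x₀ = 1.7

x_1 = g(1.700000) = 1.438235
x_2 = g(1.438235) = 1.414414
x_3 = g(1.414414) = 1.414214
x_4 = g(1.414214) = 1.414214
x_5 = g(1.414214) = 1.414214
x_6 = g(1.414214) = 1.414214
x_7 = g(1.414214) = 1.414214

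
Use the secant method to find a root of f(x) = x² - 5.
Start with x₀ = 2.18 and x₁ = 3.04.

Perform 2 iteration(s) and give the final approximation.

f(x) = x² - 5
x₀ = 2.18, x₁ = 3.04

Secant formula: x_{n+1} = x_n - f(x_n)(x_n - x_{n-1})/(f(x_n) - f(x_{n-1}))

Iteration 1:
  f(2.180000) = -0.247600
  f(3.040000) = 4.241600
  x_2 = 3.040000 - 4.241600×(3.040000 - 2.180000)/(4.241600 - (-0.247600))
       = 2.227433
Iteration 2:
  f(3.040000) = 4.241600
  f(2.227433) = -0.038542
  x_3 = 2.227433 - (-0.038542)×(2.227433 - 3.040000)/(-0.038542 - 4.241600)
       = 2.234750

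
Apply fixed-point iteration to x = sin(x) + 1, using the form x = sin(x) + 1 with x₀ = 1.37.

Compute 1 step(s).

Equation: x = sin(x) + 1
Fixed-point form: x = sin(x) + 1
x₀ = 1.37

x_1 = g(1.370000) = 1.979908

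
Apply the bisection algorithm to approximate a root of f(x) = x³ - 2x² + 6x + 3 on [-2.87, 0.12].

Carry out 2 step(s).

f(x) = x³ - 2x² + 6x + 3
Initial interval: [-2.87, 0.12]

Iteration 1:
  c_1 = (-2.870000 + 0.120000)/2 = -1.375000
  f(c_1) = f(-1.375000) = -11.630859
  f(a) × f(c) ≥ 0, new interval: [-1.375000, 0.120000]
Iteration 2:
  c_2 = (-1.375000 + 0.120000)/2 = -0.627500
  f(c_2) = f(-0.627500) = -1.799595
  f(a) × f(c) ≥ 0, new interval: [-0.627500, 0.120000]

After 2 iteration(s), the approximation is c_2 = -0.627500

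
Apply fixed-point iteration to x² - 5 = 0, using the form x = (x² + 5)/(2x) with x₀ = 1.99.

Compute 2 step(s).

Equation: x² - 5 = 0
Fixed-point form: x = (x² + 5)/(2x)
x₀ = 1.99

x_1 = g(1.990000) = 2.251281
x_2 = g(2.251281) = 2.236119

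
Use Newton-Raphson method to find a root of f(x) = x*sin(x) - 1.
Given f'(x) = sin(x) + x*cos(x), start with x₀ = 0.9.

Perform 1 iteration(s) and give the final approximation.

f(x) = x*sin(x) - 1
f'(x) = sin(x) + x*cos(x)
x₀ = 0.9

Newton-Raphson formula: x_{n+1} = x_n - f(x_n)/f'(x_n)

Iteration 1:
  f(0.900000) = -0.295006
  f'(0.900000) = 1.342776
  x_1 = 0.900000 - (-0.295006)/1.342776 = 1.119698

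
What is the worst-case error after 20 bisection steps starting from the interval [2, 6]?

Bisection error bound: |error| ≤ (b-a)/2^n
|error| ≤ (6 - 2)/2^20 = 4/2^20
|error| ≤ 0.0000038147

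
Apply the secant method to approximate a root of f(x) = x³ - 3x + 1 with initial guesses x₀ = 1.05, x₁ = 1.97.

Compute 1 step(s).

f(x) = x³ - 3x + 1
x₀ = 1.05, x₁ = 1.97

Secant formula: x_{n+1} = x_n - f(x_n)(x_n - x_{n-1})/(f(x_n) - f(x_{n-1}))

Iteration 1:
  f(1.050000) = -0.992375
  f(1.970000) = 2.735373
  x_2 = 1.970000 - 2.735373×(1.970000 - 1.050000)/(2.735373 - (-0.992375))
       = 1.294916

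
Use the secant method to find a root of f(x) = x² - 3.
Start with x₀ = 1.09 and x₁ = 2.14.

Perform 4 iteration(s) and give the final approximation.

f(x) = x² - 3
x₀ = 1.09, x₁ = 2.14

Secant formula: x_{n+1} = x_n - f(x_n)(x_n - x_{n-1})/(f(x_n) - f(x_{n-1}))

Iteration 1:
  f(1.090000) = -1.811900
  f(2.140000) = 1.579600
  x_2 = 2.140000 - 1.579600×(2.140000 - 1.090000)/(1.579600 - (-1.811900))
       = 1.650960
Iteration 2:
  f(2.140000) = 1.579600
  f(1.650960) = -0.274332
  x_3 = 1.650960 - (-0.274332)×(1.650960 - 2.140000)/(-0.274332 - 1.579600)
       = 1.723325
Iteration 3:
  f(1.650960) = -0.274332
  f(1.723325) = -0.030153
  x_4 = 1.723325 - (-0.030153)×(1.723325 - 1.650960)/(-0.030153 - (-0.274332))
       = 1.732261
Iteration 4:
  f(1.723325) = -0.030153
  f(1.732261) = 0.000727
  x_5 = 1.732261 - 0.000727×(1.732261 - 1.723325)/(0.000727 - (-0.030153))
       = 1.732050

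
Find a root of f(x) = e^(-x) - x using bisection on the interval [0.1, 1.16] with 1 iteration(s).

f(x) = e^(-x) - x
Initial interval: [0.1, 1.16]

Iteration 1:
  c_1 = (0.100000 + 1.160000)/2 = 0.630000
  f(c_1) = f(0.630000) = -0.097408
  f(a) × f(c) < 0, new interval: [0.100000, 0.630000]

After 1 iteration(s), the approximation is c_1 = 0.630000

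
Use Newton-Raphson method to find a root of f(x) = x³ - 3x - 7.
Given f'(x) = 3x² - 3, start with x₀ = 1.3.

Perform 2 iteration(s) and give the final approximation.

f(x) = x³ - 3x - 7
f'(x) = 3x² - 3
x₀ = 1.3

Newton-Raphson formula: x_{n+1} = x_n - f(x_n)/f'(x_n)

Iteration 1:
  f(1.300000) = -8.703000
  f'(1.300000) = 2.070000
  x_1 = 1.300000 - (-8.703000)/2.070000 = 5.504348
Iteration 2:
  f(5.504348) = 143.256834
  f'(5.504348) = 87.893535
  x_2 = 5.504348 - 143.256834/87.893535 = 3.874457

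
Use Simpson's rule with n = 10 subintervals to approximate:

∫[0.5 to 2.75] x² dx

f(x) = x²
a = 0.5, b = 2.75, n = 10
h = (b - a)/n = 0.225000

Simpson's rule: (h/3)[f(x₀) + 4f(x₁) + 2f(x₂) + ... + f(xₙ)]

x_0 = 0.5000, f(x_0) = 0.250000, coefficient = 1
x_1 = 0.7250, f(x_1) = 0.525625, coefficient = 4
x_2 = 0.9500, f(x_2) = 0.902500, coefficient = 2
x_3 = 1.1750, f(x_3) = 1.380625, coefficient = 4
x_4 = 1.4000, f(x_4) = 1.960000, coefficient = 2
x_5 = 1.6250, f(x_5) = 2.640625, coefficient = 4
x_6 = 1.8500, f(x_6) = 3.422500, coefficient = 2
x_7 = 2.0750, f(x_7) = 4.305625, coefficient = 4
x_8 = 2.3000, f(x_8) = 5.290000, coefficient = 2
x_9 = 2.5250, f(x_9) = 6.375625, coefficient = 4
x_10 = 2.7500, f(x_10) = 7.562500, coefficient = 1

I ≈ (0.225000/3) × 91.875000 = 6.890625
Exact value: 6.890625
Error: 0.000000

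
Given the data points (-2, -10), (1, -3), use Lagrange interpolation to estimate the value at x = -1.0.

Lagrange interpolation formula:
P(x) = Σ yᵢ × Lᵢ(x)
where Lᵢ(x) = Π_{j≠i} (x - xⱼ)/(xᵢ - xⱼ)

L_0(-1.0) = (-1.0 - 1)/(-2 - 1) = 0.666667
L_1(-1.0) = (-1.0 - (-2))/(1 - (-2)) = 0.333333

P(-1.0) = (-10)×L_0(-1.0) + (-3)×L_1(-1.0)
P(-1.0) = -7.666667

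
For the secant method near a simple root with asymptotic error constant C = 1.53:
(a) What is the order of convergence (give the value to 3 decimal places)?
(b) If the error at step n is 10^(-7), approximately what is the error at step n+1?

(a) Secant method has superlinear convergence with order φ = (1+√5)/2 ≈ 1.618.
    This means |e_{n+1}| ≈ C|e_n|^1.618.

(b) With |e_n| = 10^(-7) and C = 1.53:
    |e_{n+1}| ≈ 1.53 × (10^(-7))^1.618 = 1.53 × 10^(-11.33)

(a) ≈ 1.618 (golden ratio); (b) |e_{n+1}| ≈ 7.219e-12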